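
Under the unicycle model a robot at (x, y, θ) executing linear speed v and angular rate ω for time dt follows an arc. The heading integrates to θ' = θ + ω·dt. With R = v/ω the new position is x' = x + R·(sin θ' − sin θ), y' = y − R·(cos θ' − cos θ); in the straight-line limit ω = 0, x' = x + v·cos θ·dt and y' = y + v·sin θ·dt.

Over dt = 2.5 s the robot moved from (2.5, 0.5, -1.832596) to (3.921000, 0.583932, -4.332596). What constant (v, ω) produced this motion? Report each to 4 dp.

v = -0.7500, ω = -1.0000

Δθ = -4.332596 − -1.832596 = -2.500000
ω = Δθ/dt = -2.500000/2.5 = -1.0000
R = Δx/(sin θ' − sin θ) = 0.7500
v = R·ω = 0.7500·-1.0000 = -0.7500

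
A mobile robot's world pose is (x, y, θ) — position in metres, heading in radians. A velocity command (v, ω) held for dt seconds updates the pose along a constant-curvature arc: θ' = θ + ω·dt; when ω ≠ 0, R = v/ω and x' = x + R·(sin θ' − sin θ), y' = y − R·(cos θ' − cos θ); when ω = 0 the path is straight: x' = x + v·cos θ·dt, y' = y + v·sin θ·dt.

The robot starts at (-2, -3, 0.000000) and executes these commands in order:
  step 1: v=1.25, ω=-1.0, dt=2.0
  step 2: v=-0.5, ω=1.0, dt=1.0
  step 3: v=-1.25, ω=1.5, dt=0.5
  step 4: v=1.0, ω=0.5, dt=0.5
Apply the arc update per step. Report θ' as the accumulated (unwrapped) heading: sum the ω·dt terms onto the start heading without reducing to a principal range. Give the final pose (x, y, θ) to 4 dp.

(-0.8975, -3.9970, 0.0000)

step 1: θ'=-2.0000 (R=-1.2500) → pose (-0.8634, -4.7702, -2.0000)
step 2: θ'=-1.0000 (R=-0.5000) → pose (-0.8973, -4.2920, -1.0000)
step 3: θ'=-0.2500 (R=-0.8333) → pose (-1.3923, -3.9348, -0.2500)
step 4: θ'=0.0000 (R=2.0000) → pose (-0.8975, -3.9970, 0.0000)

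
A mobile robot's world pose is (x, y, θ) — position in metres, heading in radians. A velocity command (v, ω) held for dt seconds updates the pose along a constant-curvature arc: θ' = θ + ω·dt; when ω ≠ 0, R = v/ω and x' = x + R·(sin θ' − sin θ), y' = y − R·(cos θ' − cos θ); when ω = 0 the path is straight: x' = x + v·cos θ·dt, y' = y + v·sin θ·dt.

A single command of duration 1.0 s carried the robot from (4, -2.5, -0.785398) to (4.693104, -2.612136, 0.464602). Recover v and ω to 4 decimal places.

v = 0.7500, ω = 1.2500

Δθ = 0.464602 − -0.785398 = 1.250000
ω = Δθ/dt = 1.250000/1.0 = 1.2500
R = Δx/(sin θ' − sin θ) = 0.6000
v = R·ω = 0.6000·1.2500 = 0.7500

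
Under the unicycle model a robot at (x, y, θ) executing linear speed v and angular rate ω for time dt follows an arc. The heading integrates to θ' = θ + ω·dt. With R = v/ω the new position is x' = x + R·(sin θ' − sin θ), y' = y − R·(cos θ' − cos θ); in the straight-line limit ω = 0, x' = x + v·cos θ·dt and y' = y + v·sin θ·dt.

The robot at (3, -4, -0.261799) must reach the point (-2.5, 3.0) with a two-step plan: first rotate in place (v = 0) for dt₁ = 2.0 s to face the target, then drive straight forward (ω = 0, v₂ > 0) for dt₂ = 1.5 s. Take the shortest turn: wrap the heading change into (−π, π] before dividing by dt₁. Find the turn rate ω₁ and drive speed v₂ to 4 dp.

ω₁ = 1.2493, v₂ = 5.9348

heading to target = atan2(3−-4, -2.5−3) = 2.2368
Δθ = wrap(2.2368 − -0.2618) = 2.4986; ω₁ = Δθ/dt₁ = 1.2493
distance = √((-2.5−3)² + (3−-4)²) = 8.9022; v₂ = distance/dt₂ = 5.9348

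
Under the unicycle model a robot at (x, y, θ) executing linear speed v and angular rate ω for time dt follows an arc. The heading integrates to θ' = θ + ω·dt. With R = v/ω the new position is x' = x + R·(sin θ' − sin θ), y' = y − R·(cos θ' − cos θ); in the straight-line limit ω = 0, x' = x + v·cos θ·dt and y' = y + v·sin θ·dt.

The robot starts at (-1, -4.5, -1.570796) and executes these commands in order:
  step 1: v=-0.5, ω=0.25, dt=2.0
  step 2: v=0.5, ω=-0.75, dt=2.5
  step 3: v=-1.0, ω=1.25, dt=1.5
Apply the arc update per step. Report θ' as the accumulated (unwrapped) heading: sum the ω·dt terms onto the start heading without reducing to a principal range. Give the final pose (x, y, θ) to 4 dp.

(-1.1538, -3.3464, -1.0708)

step 1: θ'=-1.0708 (R=-2.0000) → pose (-1.2448, -3.5411, -1.0708)
step 2: θ'=-2.9458 (R=-0.6667) → pose (-1.7002, -4.5147, -2.9458)
step 3: θ'=-1.0708 (R=-0.8000) → pose (-1.1538, -3.3464, -1.0708)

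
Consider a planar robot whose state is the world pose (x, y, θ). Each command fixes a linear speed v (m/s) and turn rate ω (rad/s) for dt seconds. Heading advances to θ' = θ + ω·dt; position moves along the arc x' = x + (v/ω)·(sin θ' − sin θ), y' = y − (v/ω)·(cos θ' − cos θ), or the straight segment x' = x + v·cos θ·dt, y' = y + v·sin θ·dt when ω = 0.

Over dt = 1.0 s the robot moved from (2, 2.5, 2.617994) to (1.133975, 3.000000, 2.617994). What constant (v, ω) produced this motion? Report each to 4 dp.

Δθ = 2.617994 − 2.617994 = 0.000000
ω = Δθ/dt = 0.000000/1.0 = 0.0000
ω = 0 → v = (Δx·cos θ + Δy·sin θ)/dt = 1.0000

v = 1.0000, ω = 0.0000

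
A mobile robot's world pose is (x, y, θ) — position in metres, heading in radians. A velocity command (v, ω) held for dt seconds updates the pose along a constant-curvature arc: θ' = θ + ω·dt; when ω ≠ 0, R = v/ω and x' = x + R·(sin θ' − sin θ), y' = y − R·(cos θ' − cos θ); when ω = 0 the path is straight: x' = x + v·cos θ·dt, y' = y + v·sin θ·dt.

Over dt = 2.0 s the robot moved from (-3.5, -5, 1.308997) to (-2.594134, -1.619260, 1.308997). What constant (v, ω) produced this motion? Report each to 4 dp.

v = 1.7500, ω = 0.0000

Δθ = 1.308997 − 1.308997 = 0.000000
ω = Δθ/dt = 0.000000/2.0 = 0.0000
ω = 0 → v = (Δx·cos θ + Δy·sin θ)/dt = 1.7500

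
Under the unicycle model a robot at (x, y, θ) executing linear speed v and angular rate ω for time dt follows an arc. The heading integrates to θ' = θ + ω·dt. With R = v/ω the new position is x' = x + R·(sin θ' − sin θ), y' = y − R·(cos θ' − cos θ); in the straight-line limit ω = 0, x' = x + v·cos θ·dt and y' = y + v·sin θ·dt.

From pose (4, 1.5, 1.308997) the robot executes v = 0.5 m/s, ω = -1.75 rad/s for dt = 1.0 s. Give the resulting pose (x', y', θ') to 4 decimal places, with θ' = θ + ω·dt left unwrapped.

(4.3979, 1.6844, -0.4410)

θ' = 1.3090 + -1.75·1.0 = -0.4410
R = v/ω = 0.5/-1.75 = -0.2857
x' = 4 + -0.2857·(sin -0.4410 − sin 1.3090) = 4.3979
y' = 1.5 − -0.2857·(cos -0.4410 − cos 1.3090) = 1.6844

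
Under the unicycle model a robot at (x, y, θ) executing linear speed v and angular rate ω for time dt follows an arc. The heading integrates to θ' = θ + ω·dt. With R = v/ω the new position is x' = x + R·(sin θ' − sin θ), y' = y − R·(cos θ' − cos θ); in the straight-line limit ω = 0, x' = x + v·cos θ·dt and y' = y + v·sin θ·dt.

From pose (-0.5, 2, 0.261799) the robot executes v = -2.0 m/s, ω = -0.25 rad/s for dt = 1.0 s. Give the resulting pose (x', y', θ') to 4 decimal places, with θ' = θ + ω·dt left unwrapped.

θ' = 0.2618 + -0.25·1.0 = 0.0118
R = v/ω = -2.0/-0.25 = 8.0000
x' = -0.5 + 8.0000·(sin 0.0118 − sin 0.2618) = -2.4762
y' = 2 − 8.0000·(cos 0.0118 − cos 0.2618) = 1.7280

(-2.4762, 1.7280, 0.0118)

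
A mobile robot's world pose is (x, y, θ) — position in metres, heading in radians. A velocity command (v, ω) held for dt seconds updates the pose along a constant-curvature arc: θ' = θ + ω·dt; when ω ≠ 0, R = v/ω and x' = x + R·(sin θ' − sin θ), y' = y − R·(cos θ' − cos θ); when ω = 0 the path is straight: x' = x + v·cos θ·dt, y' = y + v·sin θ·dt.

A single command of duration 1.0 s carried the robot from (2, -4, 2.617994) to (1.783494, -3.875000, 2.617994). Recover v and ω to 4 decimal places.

Δθ = 2.617994 − 2.617994 = 0.000000
ω = Δθ/dt = 0.000000/1.0 = 0.0000
ω = 0 → v = (Δx·cos θ + Δy·sin θ)/dt = 0.2500

v = 0.2500, ω = 0.0000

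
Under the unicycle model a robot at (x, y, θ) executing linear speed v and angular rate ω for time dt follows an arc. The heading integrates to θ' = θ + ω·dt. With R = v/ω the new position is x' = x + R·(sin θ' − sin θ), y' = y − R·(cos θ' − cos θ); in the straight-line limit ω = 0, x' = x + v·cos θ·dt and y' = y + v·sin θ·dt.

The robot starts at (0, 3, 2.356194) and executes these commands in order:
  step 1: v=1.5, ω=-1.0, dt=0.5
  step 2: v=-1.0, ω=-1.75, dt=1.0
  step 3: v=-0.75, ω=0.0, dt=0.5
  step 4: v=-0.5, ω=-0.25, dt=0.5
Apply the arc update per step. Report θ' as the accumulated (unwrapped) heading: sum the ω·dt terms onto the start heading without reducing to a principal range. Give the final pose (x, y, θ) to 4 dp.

step 1: θ'=1.8562 (R=-1.5000) → pose (-0.3787, 3.6384, 1.8562)
step 2: θ'=0.1062 (R=0.5714) → pose (-0.8664, 2.9093, 0.1062)
step 3: θ'=0.1062 (straight) → pose (-1.2393, 2.8695, 0.1062)
step 4: θ'=-0.0188 (R=2.0000) → pose (-1.4889, 2.8586, -0.0188)

(-1.4889, 2.8586, -0.0188)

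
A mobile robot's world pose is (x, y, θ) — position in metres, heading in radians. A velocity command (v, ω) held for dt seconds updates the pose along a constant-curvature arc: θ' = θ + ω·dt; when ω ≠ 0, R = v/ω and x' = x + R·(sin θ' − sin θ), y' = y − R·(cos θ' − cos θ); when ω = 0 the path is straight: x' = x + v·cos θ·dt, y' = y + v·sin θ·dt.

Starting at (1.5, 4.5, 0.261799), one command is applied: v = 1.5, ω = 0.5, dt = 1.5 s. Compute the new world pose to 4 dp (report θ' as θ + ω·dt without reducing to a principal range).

θ' = 0.2618 + 0.5·1.5 = 1.0118
R = v/ω = 1.5/0.5 = 3.0000
x' = 1.5 + 3.0000·(sin 1.0118 − sin 0.2618) = 3.2669
y' = 4.5 − 3.0000·(cos 1.0118 − cos 0.2618) = 5.8068

(3.2669, 5.8068, 1.0118)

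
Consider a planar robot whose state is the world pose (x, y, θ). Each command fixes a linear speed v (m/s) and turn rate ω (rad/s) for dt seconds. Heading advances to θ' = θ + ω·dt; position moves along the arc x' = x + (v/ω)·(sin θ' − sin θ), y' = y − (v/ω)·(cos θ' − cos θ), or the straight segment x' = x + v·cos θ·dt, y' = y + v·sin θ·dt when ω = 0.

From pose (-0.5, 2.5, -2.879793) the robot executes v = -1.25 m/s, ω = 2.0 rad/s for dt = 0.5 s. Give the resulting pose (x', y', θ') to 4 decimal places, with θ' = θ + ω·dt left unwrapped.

(-0.0664, 2.9136, -1.8798)

θ' = -2.8798 + 2.0·0.5 = -1.8798
R = v/ω = -1.25/2.0 = -0.6250
x' = -0.5 + -0.6250·(sin -1.8798 − sin -2.8798) = -0.0664
y' = 2.5 − -0.6250·(cos -1.8798 − cos -2.8798) = 2.9136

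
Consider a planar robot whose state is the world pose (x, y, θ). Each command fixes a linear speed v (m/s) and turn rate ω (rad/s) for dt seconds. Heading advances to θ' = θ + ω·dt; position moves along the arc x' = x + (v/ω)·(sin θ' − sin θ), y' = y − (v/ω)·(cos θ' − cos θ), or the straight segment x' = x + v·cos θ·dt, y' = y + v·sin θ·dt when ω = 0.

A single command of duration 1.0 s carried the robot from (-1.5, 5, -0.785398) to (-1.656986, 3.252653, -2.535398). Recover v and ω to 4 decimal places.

Δθ = -2.535398 − -0.785398 = -1.750000
ω = Δθ/dt = -1.750000/1.0 = -1.7500
R = −Δy/(cos θ' − cos θ) = -1.1429
v = R·ω = -1.1429·-1.7500 = 2.0000

v = 2.0000, ω = -1.7500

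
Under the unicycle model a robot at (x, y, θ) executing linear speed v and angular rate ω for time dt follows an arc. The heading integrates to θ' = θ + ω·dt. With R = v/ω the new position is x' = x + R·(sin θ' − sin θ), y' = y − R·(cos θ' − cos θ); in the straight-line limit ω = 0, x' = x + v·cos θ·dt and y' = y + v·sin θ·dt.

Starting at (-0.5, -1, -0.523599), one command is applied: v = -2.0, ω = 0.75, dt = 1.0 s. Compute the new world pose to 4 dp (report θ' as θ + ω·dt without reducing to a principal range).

θ' = -0.5236 + 0.75·1.0 = 0.2264
R = v/ω = -2.0/0.75 = -2.6667
x' = -0.5 + -2.6667·(sin 0.2264 − sin -0.5236) = -2.4319
y' = -1 − -2.6667·(cos 0.2264 − cos -0.5236) = -0.7108

(-2.4319, -0.7108, 0.2264)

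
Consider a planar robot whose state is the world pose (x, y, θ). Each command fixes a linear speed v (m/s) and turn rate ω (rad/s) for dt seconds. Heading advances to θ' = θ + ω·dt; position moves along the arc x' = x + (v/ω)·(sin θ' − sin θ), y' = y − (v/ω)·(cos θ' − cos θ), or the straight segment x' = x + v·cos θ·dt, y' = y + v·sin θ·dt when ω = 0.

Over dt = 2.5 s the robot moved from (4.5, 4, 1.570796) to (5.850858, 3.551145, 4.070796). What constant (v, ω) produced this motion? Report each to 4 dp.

Δθ = 4.070796 − 1.570796 = 2.500000
ω = Δθ/dt = 2.500000/2.5 = 1.0000
R = Δx/(sin θ' − sin θ) = -0.7500
v = R·ω = -0.7500·1.0000 = -0.7500

v = -0.7500, ω = 1.0000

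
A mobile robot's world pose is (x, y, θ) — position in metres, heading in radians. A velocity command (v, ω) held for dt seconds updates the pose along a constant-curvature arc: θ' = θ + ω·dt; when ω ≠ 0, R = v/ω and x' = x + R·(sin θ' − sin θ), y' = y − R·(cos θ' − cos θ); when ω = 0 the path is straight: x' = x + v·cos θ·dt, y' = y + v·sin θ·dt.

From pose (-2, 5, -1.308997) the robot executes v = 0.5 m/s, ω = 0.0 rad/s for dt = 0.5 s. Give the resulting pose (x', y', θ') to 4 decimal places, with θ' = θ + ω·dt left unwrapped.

(-1.9353, 4.7585, -1.3090)

θ' = -1.3090 + 0.0·0.5 = -1.3090
ω = 0 → straight: x' = -2 + 0.5·cos(-1.3090)·0.5 = -1.9353
y' = 5 + 0.5·sin(-1.3090)·0.5 = 4.7585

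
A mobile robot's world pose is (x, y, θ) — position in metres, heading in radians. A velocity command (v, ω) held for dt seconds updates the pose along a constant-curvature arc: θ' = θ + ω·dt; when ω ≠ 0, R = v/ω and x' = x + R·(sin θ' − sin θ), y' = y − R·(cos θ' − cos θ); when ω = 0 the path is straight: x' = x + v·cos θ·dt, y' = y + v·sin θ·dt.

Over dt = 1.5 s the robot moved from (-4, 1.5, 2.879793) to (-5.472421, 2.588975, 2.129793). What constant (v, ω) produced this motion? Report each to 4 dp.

v = 1.2500, ω = -0.5000

Δθ = 2.129793 − 2.879793 = -0.750000
ω = Δθ/dt = -0.750000/1.5 = -0.5000
R = Δx/(sin θ' − sin θ) = -2.5000
v = R·ω = -2.5000·-0.5000 = 1.2500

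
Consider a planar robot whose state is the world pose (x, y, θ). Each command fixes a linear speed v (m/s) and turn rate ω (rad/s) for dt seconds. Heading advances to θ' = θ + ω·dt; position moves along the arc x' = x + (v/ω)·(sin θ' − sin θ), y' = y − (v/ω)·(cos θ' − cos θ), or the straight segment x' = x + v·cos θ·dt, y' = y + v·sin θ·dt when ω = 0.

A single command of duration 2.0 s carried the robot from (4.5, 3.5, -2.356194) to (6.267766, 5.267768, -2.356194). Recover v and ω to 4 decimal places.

v = -1.2500, ω = 0.0000

Δθ = -2.356194 − -2.356194 = 0.000000
ω = Δθ/dt = 0.000000/2.0 = 0.0000
ω = 0 → v = (Δx·cos θ + Δy·sin θ)/dt = -1.2500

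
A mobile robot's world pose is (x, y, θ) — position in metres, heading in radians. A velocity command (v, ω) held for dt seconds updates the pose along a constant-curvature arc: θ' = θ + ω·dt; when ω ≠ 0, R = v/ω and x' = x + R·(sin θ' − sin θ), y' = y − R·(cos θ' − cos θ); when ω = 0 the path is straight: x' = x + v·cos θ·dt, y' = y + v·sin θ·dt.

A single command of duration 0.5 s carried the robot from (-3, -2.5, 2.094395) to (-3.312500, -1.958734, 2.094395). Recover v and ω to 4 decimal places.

v = 1.2500, ω = 0.0000

Δθ = 2.094395 − 2.094395 = 0.000000
ω = Δθ/dt = 0.000000/0.5 = 0.0000
ω = 0 → v = (Δx·cos θ + Δy·sin θ)/dt = 1.2500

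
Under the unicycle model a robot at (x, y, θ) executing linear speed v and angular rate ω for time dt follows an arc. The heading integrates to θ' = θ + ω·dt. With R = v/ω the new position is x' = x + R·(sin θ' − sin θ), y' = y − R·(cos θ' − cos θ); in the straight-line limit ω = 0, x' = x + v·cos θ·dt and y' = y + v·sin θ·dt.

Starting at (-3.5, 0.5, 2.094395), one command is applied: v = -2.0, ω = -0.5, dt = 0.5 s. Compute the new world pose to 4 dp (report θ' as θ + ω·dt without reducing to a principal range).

θ' = 2.0944 + -0.5·0.5 = 1.8444
R = v/ω = -2.0/-0.5 = 4.0000
x' = -3.5 + 4.0000·(sin 1.8444 − sin 2.0944) = -3.1129
y' = 0.5 − 4.0000·(cos 1.8444 − cos 2.0944) = -0.4192

(-3.1129, -0.4192, 1.8444)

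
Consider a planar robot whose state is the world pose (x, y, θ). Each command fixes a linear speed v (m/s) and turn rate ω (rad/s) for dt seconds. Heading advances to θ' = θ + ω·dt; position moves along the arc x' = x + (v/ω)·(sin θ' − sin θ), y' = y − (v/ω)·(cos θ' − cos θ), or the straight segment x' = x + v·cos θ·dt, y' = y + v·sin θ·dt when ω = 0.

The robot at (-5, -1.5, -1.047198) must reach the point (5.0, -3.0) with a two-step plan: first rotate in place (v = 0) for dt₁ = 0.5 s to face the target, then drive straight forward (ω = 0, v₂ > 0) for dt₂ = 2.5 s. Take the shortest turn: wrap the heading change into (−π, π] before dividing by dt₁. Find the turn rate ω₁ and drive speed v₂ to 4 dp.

heading to target = atan2(-3−-1.5, 5−-5) = -0.1489
Δθ = wrap(-0.1489 − -1.0472) = 0.8983; ω₁ = Δθ/dt₁ = 1.7966
distance = √((5−-5)² + (-3−-1.5)²) = 10.1119; v₂ = distance/dt₂ = 4.0447

ω₁ = 1.7966, v₂ = 4.0447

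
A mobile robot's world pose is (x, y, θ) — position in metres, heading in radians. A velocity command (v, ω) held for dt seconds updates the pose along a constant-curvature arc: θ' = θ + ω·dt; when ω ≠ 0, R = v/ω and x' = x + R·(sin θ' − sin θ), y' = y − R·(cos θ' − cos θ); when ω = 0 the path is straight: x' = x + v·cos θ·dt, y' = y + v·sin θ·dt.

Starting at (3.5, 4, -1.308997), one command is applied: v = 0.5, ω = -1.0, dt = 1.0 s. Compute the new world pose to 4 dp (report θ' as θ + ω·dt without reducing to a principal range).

(3.3869, 3.5341, -2.3090)

θ' = -1.3090 + -1.0·1.0 = -2.3090
R = v/ω = 0.5/-1.0 = -0.5000
x' = 3.5 + -0.5000·(sin -2.3090 − sin -1.3090) = 3.3869
y' = 4 − -0.5000·(cos -2.3090 − cos -1.3090) = 3.5341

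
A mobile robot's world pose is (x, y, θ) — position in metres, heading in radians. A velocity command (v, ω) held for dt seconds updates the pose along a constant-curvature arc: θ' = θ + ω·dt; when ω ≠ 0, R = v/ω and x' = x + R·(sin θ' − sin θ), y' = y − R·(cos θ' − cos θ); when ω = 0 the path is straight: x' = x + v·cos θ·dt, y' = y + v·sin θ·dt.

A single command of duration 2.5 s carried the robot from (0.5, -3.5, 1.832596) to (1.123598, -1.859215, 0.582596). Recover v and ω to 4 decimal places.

v = 0.7500, ω = -0.5000

Δθ = 0.582596 − 1.832596 = -1.250000
ω = Δθ/dt = -1.250000/2.5 = -0.5000
R = −Δy/(cos θ' − cos θ) = -1.5000
v = R·ω = -1.5000·-0.5000 = 0.7500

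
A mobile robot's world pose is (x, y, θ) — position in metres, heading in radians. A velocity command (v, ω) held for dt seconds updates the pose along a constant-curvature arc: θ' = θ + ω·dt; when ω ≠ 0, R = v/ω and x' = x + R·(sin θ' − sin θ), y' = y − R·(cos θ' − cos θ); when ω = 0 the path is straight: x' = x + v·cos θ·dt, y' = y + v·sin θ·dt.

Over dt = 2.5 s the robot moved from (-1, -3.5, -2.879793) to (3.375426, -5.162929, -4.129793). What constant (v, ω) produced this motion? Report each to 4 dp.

Δθ = -4.129793 − -2.879793 = -1.250000
ω = Δθ/dt = -1.250000/2.5 = -0.5000
R = Δx/(sin θ' − sin θ) = 4.0000
v = R·ω = 4.0000·-0.5000 = -2.0000

v = -2.0000, ω = -0.5000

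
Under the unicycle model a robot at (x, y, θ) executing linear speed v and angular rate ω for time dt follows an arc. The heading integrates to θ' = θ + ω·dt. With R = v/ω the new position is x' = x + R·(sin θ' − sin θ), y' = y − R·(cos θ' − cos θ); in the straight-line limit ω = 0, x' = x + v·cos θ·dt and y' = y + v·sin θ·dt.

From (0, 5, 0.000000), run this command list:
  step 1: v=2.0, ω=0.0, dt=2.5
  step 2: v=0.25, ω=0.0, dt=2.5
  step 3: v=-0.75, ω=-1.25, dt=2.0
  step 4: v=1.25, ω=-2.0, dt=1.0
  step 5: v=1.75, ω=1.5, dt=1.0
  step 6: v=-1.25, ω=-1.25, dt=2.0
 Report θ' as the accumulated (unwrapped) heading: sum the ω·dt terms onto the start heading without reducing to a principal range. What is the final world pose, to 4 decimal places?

step 1: θ'=0.0000 (straight) → pose (5.0000, 5.0000, 0.0000)
step 2: θ'=0.0000 (straight) → pose (5.6250, 5.0000, 0.0000)
step 3: θ'=-2.5000 (R=0.6000) → pose (5.2659, 6.0807, -2.5000)
step 4: θ'=-4.5000 (R=-0.6250) → pose (4.2809, 6.4497, -4.5000)
step 5: θ'=-3.0000 (R=1.1667) → pose (2.9758, 7.3587, -3.0000)
step 6: θ'=-5.5000 (R=1.0000) → pose (3.8225, 5.6601, -5.5000)

(3.8225, 5.6601, -5.5000)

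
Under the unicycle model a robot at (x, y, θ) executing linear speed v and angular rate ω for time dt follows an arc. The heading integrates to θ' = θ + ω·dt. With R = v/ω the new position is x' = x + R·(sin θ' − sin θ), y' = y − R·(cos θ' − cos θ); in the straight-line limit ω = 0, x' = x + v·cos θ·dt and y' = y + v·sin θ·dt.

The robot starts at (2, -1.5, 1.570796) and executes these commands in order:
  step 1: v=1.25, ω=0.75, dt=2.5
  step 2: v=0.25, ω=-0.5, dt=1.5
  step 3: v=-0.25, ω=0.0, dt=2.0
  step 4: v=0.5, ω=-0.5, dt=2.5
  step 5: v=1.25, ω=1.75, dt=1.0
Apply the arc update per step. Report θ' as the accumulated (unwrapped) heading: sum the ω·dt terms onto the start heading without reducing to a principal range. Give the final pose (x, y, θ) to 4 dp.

step 1: θ'=3.4458 (R=1.6667) → pose (-0.1659, 0.0901, 3.4458)
step 2: θ'=2.6958 (R=-0.5000) → pose (-0.5312, 0.1161, 2.6958)
step 3: θ'=2.6958 (straight) → pose (-0.0801, -0.0995, 2.6958)
step 4: θ'=1.4458 (R=-1.0000) → pose (-0.6411, 0.9274, 1.4458)
step 5: θ'=3.1958 (R=0.7143) → pose (-1.3885, 1.7297, 3.1958)

(-1.3885, 1.7297, 3.1958)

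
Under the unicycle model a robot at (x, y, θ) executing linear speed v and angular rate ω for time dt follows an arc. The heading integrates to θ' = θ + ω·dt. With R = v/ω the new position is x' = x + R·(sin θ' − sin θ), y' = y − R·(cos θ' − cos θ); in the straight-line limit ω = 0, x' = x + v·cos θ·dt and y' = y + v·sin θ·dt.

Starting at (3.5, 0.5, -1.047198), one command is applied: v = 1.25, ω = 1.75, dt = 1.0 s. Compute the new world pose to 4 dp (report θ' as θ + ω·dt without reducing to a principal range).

θ' = -1.0472 + 1.75·1.0 = 0.7028
R = v/ω = 1.25/1.75 = 0.7143
x' = 3.5 + 0.7143·(sin 0.7028 − sin -1.0472) = 4.5803
y' = 0.5 − 0.7143·(cos 0.7028 − cos -1.0472) = 0.3121

(4.5803, 0.3121, 0.7028)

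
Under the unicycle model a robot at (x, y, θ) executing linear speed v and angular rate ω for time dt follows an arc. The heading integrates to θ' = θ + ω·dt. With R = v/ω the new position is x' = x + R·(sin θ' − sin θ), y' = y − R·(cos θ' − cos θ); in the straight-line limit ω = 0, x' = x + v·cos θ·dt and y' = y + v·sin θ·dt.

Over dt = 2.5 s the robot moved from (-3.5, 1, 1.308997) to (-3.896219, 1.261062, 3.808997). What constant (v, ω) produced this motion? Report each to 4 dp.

v = 0.2500, ω = 1.0000

Δθ = 3.808997 − 1.308997 = 2.500000
ω = Δθ/dt = 2.500000/2.5 = 1.0000
R = Δx/(sin θ' − sin θ) = 0.2500
v = R·ω = 0.2500·1.0000 = 0.2500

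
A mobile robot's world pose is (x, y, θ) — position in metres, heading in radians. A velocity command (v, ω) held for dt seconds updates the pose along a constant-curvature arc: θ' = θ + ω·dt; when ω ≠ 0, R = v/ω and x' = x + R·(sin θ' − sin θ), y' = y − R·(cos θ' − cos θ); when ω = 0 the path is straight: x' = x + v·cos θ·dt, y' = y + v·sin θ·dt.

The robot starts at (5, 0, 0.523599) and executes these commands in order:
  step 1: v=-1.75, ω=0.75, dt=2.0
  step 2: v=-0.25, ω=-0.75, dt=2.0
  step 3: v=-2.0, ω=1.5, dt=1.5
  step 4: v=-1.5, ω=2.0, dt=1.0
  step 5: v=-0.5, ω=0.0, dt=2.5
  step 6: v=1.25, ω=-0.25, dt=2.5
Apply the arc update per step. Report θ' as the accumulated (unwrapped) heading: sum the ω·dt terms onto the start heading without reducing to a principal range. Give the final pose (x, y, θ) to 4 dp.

(4.2999, -6.8593, 4.1486)

step 1: θ'=2.0236 (R=-2.3333) → pose (4.0685, -3.0415, 2.0236)
step 2: θ'=0.5236 (R=0.3333) → pose (3.9354, -3.4760, 0.5236)
step 3: θ'=2.7736 (R=-1.3333) → pose (4.1224, -5.8748, 2.7736)
step 4: θ'=4.7736 (R=-0.7500) → pose (5.1408, -5.1291, 4.7736)
step 5: θ'=4.7736 (straight) → pose (5.0643, -3.8815, 4.7736)
step 6: θ'=4.1486 (R=-5.0000) → pose (4.2999, -6.8593, 4.1486)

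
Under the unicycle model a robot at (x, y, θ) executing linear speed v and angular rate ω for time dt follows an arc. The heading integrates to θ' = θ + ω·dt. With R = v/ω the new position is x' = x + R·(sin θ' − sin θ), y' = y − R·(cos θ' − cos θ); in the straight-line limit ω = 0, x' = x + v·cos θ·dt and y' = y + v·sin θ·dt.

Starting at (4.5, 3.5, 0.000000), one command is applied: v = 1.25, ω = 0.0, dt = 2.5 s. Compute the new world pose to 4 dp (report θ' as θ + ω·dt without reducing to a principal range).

(7.6250, 3.5000, 0.0000)

θ' = 0.0000 + 0.0·2.5 = 0.0000
ω = 0 → straight: x' = 4.5 + 1.25·cos(0.0000)·2.5 = 7.6250
y' = 3.5 + 1.25·sin(0.0000)·2.5 = 3.5000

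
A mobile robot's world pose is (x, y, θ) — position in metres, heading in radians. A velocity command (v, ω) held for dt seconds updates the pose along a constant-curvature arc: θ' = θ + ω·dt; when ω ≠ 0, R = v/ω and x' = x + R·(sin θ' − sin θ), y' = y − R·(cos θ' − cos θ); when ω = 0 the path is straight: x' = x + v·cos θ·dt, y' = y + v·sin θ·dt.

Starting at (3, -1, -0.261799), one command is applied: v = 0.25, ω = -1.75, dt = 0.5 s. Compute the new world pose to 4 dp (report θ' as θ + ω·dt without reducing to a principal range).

θ' = -0.2618 + -1.75·0.5 = -1.1368
R = v/ω = 0.25/-1.75 = -0.1429
x' = 3 + -0.1429·(sin -1.1368 − sin -0.2618) = 3.0926
y' = -1 − -0.1429·(cos -1.1368 − cos -0.2618) = -1.0779

(3.0926, -1.0779, -1.1368)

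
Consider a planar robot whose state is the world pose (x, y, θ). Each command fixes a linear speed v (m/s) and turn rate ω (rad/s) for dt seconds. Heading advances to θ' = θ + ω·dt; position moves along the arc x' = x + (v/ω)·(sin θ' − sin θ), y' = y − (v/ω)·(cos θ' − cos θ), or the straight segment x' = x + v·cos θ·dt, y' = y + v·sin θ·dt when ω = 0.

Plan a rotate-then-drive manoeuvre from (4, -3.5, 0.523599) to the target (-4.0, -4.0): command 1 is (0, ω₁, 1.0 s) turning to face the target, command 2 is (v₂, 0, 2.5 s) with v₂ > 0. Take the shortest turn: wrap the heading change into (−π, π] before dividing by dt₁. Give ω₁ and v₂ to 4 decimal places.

heading to target = atan2(-4−-3.5, -4−4) = -3.0792
Δθ = wrap(-3.0792 − 0.5236) = 2.6804; ω₁ = Δθ/dt₁ = 2.6804
distance = √((-4−4)² + (-4−-3.5)²) = 8.0156; v₂ = distance/dt₂ = 3.2062

ω₁ = 2.6804, v₂ = 3.2062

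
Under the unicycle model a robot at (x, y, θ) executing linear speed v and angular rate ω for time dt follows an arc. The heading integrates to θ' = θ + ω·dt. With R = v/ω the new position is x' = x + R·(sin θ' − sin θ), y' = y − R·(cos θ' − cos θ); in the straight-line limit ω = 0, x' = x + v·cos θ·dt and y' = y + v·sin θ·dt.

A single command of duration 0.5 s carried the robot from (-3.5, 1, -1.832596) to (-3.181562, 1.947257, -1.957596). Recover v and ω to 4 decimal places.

Δθ = -1.957596 − -1.832596 = -0.125000
ω = Δθ/dt = -0.125000/0.5 = -0.2500
R = −Δy/(cos θ' − cos θ) = 8.0000
v = R·ω = 8.0000·-0.2500 = -2.0000

v = -2.0000, ω = -0.2500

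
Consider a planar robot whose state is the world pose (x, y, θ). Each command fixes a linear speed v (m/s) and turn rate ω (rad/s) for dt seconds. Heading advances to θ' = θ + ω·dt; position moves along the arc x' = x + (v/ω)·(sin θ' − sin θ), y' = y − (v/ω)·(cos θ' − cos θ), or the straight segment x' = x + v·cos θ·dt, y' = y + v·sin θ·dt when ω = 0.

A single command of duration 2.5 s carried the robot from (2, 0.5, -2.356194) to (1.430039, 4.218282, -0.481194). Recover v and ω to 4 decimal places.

Δθ = -0.481194 − -2.356194 = 1.875000
ω = Δθ/dt = 1.875000/2.5 = 0.7500
R = −Δy/(cos θ' − cos θ) = -2.3333
v = R·ω = -2.3333·0.7500 = -1.7500

v = -1.7500, ω = 0.7500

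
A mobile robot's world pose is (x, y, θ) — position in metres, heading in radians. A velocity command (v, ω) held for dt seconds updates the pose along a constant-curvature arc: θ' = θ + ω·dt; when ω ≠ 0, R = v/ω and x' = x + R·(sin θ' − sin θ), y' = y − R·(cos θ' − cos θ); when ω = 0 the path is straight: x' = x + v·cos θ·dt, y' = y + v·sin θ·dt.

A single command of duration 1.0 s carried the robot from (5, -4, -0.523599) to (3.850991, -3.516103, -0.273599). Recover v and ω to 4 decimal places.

Δθ = -0.273599 − -0.523599 = 0.250000
ω = Δθ/dt = 0.250000/1.0 = 0.2500
R = Δx/(sin θ' − sin θ) = -5.0000
v = R·ω = -5.0000·0.2500 = -1.2500

v = -1.2500, ω = 0.2500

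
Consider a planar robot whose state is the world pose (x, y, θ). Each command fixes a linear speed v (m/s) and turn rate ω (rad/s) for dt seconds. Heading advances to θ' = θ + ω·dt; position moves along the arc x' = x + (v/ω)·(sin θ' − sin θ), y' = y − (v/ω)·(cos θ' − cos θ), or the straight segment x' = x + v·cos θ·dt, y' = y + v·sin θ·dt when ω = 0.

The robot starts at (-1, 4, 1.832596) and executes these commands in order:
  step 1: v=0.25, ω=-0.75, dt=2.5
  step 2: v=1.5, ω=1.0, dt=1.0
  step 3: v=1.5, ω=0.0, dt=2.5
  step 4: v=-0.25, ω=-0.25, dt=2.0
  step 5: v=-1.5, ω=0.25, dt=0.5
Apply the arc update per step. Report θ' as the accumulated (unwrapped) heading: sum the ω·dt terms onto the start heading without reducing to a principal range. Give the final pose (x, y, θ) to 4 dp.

step 1: θ'=-0.0424 (R=-0.3333) → pose (-0.6639, 4.4193, -0.0424)
step 2: θ'=0.9576 (R=1.5000) → pose (0.6264, 5.0547, 0.9576)
step 3: θ'=0.9576 (straight) → pose (2.7845, 8.1215, 0.9576)
step 4: θ'=0.4576 (R=1.0000) → pose (2.4085, 7.7999, 0.4576)
step 5: θ'=0.5826 (R=-6.0000) → pose (1.7581, 7.4274, 0.5826)

(1.7581, 7.4274, 0.5826)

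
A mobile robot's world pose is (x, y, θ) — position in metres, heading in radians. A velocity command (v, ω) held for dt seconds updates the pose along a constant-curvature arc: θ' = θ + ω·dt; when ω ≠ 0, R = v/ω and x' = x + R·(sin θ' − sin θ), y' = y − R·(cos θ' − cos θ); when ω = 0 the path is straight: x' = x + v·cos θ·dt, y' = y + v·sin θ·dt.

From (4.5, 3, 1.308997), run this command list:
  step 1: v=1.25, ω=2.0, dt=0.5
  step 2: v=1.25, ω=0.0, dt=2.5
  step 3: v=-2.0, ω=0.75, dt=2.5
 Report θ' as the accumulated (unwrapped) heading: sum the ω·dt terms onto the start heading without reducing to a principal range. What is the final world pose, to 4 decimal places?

(6.5311, 6.3440, 4.1840)

step 1: θ'=2.3090 (R=0.6250) → pose (4.3586, 3.5824, 2.3090)
step 2: θ'=2.3090 (straight) → pose (2.2556, 5.8939, 2.3090)
step 3: θ'=4.1840 (R=-2.6667) → pose (6.5311, 6.3440, 4.1840)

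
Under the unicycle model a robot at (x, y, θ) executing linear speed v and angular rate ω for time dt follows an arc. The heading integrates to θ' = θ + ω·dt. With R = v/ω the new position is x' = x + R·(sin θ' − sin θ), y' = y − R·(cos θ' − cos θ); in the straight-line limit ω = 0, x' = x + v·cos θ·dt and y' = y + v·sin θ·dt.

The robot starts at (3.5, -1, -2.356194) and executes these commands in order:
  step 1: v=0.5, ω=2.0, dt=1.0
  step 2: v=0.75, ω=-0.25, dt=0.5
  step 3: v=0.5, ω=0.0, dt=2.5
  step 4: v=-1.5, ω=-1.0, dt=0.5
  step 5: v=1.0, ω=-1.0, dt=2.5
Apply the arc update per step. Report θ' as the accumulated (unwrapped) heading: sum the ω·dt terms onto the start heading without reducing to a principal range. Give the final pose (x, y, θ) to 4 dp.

step 1: θ'=-0.3562 (R=0.2500) → pose (3.5896, -1.4111, -0.3562)
step 2: θ'=-0.4812 (R=-3.0000) → pose (3.9320, -1.5634, -0.4812)
step 3: θ'=-0.4812 (straight) → pose (5.0400, -2.1420, -0.4812)
step 4: θ'=-0.9812 (R=1.5000) → pose (4.4876, -1.6464, -0.9812)
step 5: θ'=-3.4812 (R=-1.0000) → pose (3.3233, -3.1453, -3.4812)

(3.3233, -3.1453, -3.4812)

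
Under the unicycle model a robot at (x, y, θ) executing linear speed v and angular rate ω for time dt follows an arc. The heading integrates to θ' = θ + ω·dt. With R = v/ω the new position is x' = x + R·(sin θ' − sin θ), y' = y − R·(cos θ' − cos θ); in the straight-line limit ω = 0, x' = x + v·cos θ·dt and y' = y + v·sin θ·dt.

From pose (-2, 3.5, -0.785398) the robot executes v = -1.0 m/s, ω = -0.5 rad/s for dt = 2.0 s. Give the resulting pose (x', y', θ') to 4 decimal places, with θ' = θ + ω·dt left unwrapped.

θ' = -0.7854 + -0.5·2.0 = -1.7854
R = v/ω = -1.0/-0.5 = 2.0000
x' = -2 + 2.0000·(sin -1.7854 − sin -0.7854) = -2.5399
y' = 3.5 − 2.0000·(cos -1.7854 − cos -0.7854) = 5.3401

(-2.5399, 5.3401, -1.7854)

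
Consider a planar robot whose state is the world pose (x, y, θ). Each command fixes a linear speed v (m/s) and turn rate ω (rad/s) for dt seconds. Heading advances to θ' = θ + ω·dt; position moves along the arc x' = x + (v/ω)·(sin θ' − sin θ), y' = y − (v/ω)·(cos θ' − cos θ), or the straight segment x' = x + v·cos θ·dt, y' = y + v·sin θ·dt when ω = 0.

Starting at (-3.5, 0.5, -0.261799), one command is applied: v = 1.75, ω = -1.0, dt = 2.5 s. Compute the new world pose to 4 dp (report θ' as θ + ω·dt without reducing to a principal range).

(-3.3042, -2.8157, -2.7618)

θ' = -0.2618 + -1.0·2.5 = -2.7618
R = v/ω = 1.75/-1.0 = -1.7500
x' = -3.5 + -1.7500·(sin -2.7618 − sin -0.2618) = -3.3042
y' = 0.5 − -1.7500·(cos -2.7618 − cos -0.2618) = -2.8157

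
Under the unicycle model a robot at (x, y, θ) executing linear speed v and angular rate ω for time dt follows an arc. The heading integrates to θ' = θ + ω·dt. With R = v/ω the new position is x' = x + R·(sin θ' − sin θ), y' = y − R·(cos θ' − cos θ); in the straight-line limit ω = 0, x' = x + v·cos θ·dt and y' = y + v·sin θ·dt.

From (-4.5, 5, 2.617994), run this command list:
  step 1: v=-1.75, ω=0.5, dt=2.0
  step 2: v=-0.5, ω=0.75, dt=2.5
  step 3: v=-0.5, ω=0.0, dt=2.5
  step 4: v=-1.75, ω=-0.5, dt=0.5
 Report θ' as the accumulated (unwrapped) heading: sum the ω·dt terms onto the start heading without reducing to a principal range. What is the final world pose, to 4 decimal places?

step 1: θ'=3.6180 (R=-3.5000) → pose (-1.1450, 4.9208, 3.6180)
step 2: θ'=5.4930 (R=-0.6667) → pose (-0.9770, 5.9824, 5.4930)
step 3: θ'=5.4930 (straight) → pose (-1.8567, 6.8705, 5.4930)
step 4: θ'=5.2430 (R=3.5000) → pose (-2.3887, 7.5623, 5.2430)

(-2.3887, 7.5623, 5.2430)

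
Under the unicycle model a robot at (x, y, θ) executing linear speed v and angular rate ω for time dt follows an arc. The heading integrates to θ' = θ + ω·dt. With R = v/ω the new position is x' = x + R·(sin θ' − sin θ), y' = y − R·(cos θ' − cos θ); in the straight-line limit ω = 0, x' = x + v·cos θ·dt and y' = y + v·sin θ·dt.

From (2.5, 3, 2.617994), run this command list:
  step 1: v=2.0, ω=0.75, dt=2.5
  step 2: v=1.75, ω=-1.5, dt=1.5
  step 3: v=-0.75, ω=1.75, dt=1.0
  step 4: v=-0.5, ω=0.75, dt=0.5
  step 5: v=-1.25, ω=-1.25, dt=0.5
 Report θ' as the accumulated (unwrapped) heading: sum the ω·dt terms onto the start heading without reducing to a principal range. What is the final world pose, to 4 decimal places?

step 1: θ'=4.4930 (R=2.6667) → pose (-1.4361, 1.2710, 4.4930)
step 2: θ'=2.2430 (R=-1.1667) → pose (-3.4876, 0.7984, 2.2430)
step 3: θ'=3.9930 (R=-0.4286) → pose (-2.8299, 0.7829, 3.9930)
step 4: θ'=4.3680 (R=-0.6667) → pose (-2.7039, 0.9971, 4.3680)
step 5: θ'=3.7430 (R=1.0000) → pose (-2.3284, 1.4840, 3.7430)

(-2.3284, 1.4840, 3.7430)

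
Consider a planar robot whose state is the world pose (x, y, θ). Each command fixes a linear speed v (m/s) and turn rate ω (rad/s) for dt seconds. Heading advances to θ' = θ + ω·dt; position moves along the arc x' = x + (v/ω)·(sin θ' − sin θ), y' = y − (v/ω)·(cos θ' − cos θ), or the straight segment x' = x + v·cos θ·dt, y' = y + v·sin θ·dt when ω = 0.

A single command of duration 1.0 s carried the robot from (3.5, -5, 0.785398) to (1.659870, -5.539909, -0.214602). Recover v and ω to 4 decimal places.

v = -2.0000, ω = -1.0000

Δθ = -0.214602 − 0.785398 = -1.000000
ω = Δθ/dt = -1.000000/1.0 = -1.0000
R = Δx/(sin θ' − sin θ) = 2.0000
v = R·ω = 2.0000·-1.0000 = -2.0000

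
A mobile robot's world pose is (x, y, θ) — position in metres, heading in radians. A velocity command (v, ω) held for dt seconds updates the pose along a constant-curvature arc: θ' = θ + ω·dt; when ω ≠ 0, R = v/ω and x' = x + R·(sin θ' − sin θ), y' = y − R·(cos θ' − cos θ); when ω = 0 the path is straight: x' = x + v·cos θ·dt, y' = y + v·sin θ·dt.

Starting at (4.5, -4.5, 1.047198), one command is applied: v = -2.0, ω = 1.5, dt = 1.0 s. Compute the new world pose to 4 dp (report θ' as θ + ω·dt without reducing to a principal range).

θ' = 1.0472 + 1.5·1.0 = 2.5472
R = v/ω = -2.0/1.5 = -1.3333
x' = 4.5 + -1.3333·(sin 2.5472 − sin 1.0472) = 4.9080
y' = -4.5 − -1.3333·(cos 2.5472 − cos 1.0472) = -6.2713

(4.9080, -6.2713, 2.5472)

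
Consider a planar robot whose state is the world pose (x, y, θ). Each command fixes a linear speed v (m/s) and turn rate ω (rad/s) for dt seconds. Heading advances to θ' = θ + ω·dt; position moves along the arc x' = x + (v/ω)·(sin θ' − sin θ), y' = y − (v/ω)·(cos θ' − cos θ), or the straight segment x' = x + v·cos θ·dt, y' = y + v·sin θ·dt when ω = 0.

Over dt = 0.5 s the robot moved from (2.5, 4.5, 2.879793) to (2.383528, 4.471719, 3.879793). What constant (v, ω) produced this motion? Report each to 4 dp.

Δθ = 3.879793 − 2.879793 = 1.000000
ω = Δθ/dt = 1.000000/0.5 = 2.0000
R = Δx/(sin θ' − sin θ) = 0.1250
v = R·ω = 0.1250·2.0000 = 0.2500

v = 0.2500, ω = 2.0000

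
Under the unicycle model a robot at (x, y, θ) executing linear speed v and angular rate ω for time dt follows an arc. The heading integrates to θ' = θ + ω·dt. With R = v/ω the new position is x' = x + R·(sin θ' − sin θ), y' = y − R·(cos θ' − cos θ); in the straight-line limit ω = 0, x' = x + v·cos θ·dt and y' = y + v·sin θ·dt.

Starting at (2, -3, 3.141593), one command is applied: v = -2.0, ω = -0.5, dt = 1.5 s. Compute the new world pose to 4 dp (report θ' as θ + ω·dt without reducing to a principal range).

(4.7266, -4.0732, 2.3916)

θ' = 3.1416 + -0.5·1.5 = 2.3916
R = v/ω = -2.0/-0.5 = 4.0000
x' = 2 + 4.0000·(sin 2.3916 − sin 3.1416) = 4.7266
y' = -3 − 4.0000·(cos 2.3916 − cos 3.1416) = -4.0732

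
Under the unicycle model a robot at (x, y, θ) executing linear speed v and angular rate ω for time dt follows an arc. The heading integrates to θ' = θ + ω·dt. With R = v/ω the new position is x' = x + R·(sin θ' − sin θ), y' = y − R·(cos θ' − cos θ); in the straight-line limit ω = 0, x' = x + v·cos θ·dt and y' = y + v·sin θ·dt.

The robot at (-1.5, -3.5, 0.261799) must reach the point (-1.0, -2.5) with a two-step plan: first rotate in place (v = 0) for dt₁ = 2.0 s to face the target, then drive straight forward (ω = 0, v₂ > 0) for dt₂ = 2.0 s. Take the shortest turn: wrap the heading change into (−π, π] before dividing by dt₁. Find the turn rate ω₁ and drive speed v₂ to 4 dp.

ω₁ = 0.4227, v₂ = 0.5590

heading to target = atan2(-2.5−-3.5, -1−-1.5) = 1.1071
Δθ = wrap(1.1071 − 0.2618) = 0.8453; ω₁ = Δθ/dt₁ = 0.4227
distance = √((-1−-1.5)² + (-2.5−-3.5)²) = 1.1180; v₂ = distance/dt₂ = 0.5590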